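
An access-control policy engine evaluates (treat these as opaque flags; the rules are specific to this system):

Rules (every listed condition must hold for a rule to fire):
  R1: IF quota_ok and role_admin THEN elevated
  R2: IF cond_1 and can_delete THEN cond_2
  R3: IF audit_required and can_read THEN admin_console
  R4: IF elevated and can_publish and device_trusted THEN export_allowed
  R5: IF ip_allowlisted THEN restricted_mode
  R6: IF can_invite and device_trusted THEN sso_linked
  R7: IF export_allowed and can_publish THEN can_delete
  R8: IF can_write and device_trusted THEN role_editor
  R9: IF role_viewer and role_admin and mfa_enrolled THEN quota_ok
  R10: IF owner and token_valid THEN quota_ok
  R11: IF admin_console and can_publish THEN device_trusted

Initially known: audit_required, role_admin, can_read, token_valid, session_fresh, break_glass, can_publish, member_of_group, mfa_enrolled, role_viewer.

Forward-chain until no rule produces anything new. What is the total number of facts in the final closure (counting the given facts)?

16

Round 1: R3 [IF audit_required and can_read THEN admin_console]; R9 [IF role_viewer and role_admin and mfa_enrolled THEN quota_ok]. Adds admin_console, quota_ok.
Round 2: R1 [IF quota_ok and role_admin THEN elevated]; R11 [IF admin_console and can_publish THEN device_trusted]. Adds elevated, device_trusted.
Round 3: R4 [IF elevated and can_publish and device_trusted THEN export_allowed]. Adds export_allowed.
Round 4: R7 [IF export_allowed and can_publish THEN can_delete]. Adds can_delete.
Closure: {admin_console, audit_required, break_glass, can_delete, can_publish, can_read, device_trusted, elevated, export_allowed, member_of_group, mfa_enrolled, quota_ok, role_admin, role_viewer, session_fresh, token_valid} — 16 facts.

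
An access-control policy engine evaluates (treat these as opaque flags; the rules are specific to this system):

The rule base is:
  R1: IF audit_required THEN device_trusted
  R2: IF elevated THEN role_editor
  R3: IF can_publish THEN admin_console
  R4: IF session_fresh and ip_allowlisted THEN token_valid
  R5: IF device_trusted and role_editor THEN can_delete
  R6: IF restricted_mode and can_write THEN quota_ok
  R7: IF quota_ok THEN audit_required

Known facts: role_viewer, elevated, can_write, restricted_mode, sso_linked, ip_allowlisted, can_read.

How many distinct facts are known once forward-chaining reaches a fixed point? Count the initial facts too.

12

Round 1 — R2, R6, derive role_editor, quota_ok.
Round 2 — R7, derive audit_required.
Round 3 — R1, derive device_trusted.
Round 4 — R5, derive can_delete.
Closure: {audit_required, can_delete, can_read, can_write, device_trusted, elevated, ip_allowlisted, quota_ok, restricted_mode, role_editor, role_viewer, sso_linked} — 12 facts.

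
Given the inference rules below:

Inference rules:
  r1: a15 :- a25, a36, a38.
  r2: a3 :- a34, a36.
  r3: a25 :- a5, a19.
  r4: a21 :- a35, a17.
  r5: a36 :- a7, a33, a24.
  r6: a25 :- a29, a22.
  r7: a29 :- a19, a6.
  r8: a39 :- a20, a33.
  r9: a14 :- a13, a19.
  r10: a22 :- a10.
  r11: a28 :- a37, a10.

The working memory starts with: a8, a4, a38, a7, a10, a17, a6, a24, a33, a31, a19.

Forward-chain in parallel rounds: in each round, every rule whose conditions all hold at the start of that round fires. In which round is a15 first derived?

3

Round 1 fires r5, r7, r10, giving a36, a29, a22.
Round 2 fires r6, giving a25.
Round 3 fires r1, giving a15.
a15 first appears in round 3.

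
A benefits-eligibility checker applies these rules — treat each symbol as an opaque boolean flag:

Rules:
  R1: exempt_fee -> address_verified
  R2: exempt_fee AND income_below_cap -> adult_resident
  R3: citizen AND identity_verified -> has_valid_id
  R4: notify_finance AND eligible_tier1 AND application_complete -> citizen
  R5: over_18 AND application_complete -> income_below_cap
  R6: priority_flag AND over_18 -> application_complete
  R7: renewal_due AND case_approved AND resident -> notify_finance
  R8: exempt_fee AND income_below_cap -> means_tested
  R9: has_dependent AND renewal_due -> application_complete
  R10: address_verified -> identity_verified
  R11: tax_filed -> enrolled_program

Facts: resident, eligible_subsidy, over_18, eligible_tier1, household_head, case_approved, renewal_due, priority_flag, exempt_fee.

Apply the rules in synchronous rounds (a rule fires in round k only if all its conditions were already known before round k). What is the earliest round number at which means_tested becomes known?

Round 1 fires R1, R6, R7, giving address_verified, application_complete, notify_finance.
Round 2 fires R4, R5, R10, giving citizen, income_below_cap, identity_verified.
Round 3 fires R2, R3, R8, giving adult_resident, has_valid_id, means_tested.
means_tested first appears in round 3.

3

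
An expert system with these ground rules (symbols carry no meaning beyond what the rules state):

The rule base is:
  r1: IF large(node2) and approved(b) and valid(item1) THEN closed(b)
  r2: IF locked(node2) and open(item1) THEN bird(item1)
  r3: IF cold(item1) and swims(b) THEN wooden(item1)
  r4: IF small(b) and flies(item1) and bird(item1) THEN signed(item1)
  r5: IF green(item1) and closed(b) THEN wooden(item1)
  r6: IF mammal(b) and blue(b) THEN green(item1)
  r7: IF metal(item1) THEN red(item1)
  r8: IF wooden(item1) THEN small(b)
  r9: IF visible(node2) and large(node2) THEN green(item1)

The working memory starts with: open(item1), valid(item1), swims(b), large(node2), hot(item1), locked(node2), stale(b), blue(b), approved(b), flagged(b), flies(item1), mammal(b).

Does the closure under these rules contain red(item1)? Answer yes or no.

Round 1 fires r1, r2, r6, giving closed(b), bird(item1), green(item1).
Round 2 fires r5, giving wooden(item1).
Round 3 fires r8, giving small(b).
Round 4 fires r4, giving signed(item1).
Fixed point reached. red(item1) is concluded only by r7; r7 needs metal(item1) (never derived).

no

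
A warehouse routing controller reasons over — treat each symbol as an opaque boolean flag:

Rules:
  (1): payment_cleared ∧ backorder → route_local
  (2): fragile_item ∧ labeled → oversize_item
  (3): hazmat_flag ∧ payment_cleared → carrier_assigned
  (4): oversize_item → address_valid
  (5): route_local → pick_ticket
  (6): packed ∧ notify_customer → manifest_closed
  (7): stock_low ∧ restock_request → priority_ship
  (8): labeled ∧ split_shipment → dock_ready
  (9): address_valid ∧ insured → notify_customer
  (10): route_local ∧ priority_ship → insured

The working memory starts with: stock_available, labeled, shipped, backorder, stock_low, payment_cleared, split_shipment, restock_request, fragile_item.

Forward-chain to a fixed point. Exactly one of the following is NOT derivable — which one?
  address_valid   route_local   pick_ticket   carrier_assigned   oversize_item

[1] (1) [payment_cleared ∧ backorder → route_local]; (2) [fragile_item ∧ labeled → oversize_item]; (7) [stock_low ∧ restock_request → priority_ship]; (8) [labeled ∧ split_shipment → dock_ready]. ⇒ new: route_local, oversize_item, priority_ship, dock_ready.
[2] (4) [oversize_item → address_valid]; (5) [route_local → pick_ticket]; (10) [route_local ∧ priority_ship → insured]. ⇒ new: address_valid, pick_ticket, insured.
[3] (9) [address_valid ∧ insured → notify_customer]. ⇒ new: notify_customer.
Derived: pick_ticket (round 2), address_valid (round 2), oversize_item (round 1), route_local (round 1). carrier_assigned never appears in any round.

carrier_assigned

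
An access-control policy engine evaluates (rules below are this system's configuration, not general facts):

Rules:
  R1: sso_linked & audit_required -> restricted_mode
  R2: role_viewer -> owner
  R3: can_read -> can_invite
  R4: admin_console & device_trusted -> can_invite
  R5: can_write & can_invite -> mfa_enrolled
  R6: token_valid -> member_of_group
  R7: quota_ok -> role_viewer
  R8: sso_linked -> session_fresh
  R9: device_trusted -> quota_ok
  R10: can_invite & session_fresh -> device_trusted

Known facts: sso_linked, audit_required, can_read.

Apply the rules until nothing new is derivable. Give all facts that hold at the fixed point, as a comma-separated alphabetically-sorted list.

Round 1: R1 [sso_linked & audit_required -> restricted_mode]; R3 [can_read -> can_invite]; R8 [sso_linked -> session_fresh]. Adds restricted_mode, can_invite, session_fresh.
Round 2: R10 [can_invite & session_fresh -> device_trusted]. Adds device_trusted.
Round 3: R9 [device_trusted -> quota_ok]. Adds quota_ok.
Round 4: R7 [quota_ok -> role_viewer]. Adds role_viewer.
Round 5: R2 [role_viewer -> owner]. Adds owner.

audit_required, can_invite, can_read, device_trusted, owner, quota_ok, restricted_mode, role_viewer, session_fresh, sso_linked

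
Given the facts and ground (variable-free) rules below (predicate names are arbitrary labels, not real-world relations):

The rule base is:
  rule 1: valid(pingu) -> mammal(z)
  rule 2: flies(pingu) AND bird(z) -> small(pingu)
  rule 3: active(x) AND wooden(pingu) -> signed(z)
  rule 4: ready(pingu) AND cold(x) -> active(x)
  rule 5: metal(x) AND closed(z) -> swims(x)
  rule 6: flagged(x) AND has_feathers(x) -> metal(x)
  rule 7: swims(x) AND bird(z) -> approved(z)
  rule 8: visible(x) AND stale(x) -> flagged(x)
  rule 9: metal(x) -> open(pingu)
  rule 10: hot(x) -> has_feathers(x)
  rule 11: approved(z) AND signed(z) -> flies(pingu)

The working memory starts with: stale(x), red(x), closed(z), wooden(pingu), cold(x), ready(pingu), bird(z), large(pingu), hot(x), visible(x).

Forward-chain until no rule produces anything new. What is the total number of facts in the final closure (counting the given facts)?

20

Round 1: rule 4 [ready(pingu) AND cold(x) -> active(x)]; rule 8 [visible(x) AND stale(x) -> flagged(x)]; rule 10 [hot(x) -> has_feathers(x)]. Adds active(x), flagged(x), has_feathers(x).
Round 2: rule 3 [active(x) AND wooden(pingu) -> signed(z)]; rule 6 [flagged(x) AND has_feathers(x) -> metal(x)]. Adds signed(z), metal(x).
Round 3: rule 5 [metal(x) AND closed(z) -> swims(x)]; rule 9 [metal(x) -> open(pingu)]. Adds swims(x), open(pingu).
Round 4: rule 7 [swims(x) AND bird(z) -> approved(z)]. Adds approved(z).
Round 5: rule 11 [approved(z) AND signed(z) -> flies(pingu)]. Adds flies(pingu).
Round 6: rule 2 [flies(pingu) AND bird(z) -> small(pingu)]. Adds small(pingu).
Closure: {active(x), approved(z), bird(z), closed(z), cold(x), flagged(x), flies(pingu), has_feathers(x), hot(x), large(pingu), metal(x), open(pingu), ready(pingu), red(x), signed(z), small(pingu), stale(x), swims(x), visible(x), wooden(pingu)} — 20 facts.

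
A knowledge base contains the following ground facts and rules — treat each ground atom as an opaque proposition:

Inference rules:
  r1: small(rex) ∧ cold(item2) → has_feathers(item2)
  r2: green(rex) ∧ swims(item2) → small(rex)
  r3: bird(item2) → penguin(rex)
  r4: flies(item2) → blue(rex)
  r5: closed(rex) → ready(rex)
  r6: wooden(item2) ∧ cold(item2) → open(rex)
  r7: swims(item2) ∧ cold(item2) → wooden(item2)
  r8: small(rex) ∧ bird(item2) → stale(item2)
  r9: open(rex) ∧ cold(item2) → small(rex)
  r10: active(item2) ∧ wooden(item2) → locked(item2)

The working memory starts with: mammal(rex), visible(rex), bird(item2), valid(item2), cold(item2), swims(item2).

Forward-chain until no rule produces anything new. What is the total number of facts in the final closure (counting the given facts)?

12

Round 1 — r3, r7, derive penguin(rex), wooden(item2).
Round 2 — r6, derive open(rex).
Round 3 — r9, derive small(rex).
Round 4 — r1, r8, derive has_feathers(item2), stale(item2).
Closure: {bird(item2), cold(item2), has_feathers(item2), mammal(rex), open(rex), penguin(rex), small(rex), stale(item2), swims(item2), valid(item2), visible(rex), wooden(item2)} — 12 facts.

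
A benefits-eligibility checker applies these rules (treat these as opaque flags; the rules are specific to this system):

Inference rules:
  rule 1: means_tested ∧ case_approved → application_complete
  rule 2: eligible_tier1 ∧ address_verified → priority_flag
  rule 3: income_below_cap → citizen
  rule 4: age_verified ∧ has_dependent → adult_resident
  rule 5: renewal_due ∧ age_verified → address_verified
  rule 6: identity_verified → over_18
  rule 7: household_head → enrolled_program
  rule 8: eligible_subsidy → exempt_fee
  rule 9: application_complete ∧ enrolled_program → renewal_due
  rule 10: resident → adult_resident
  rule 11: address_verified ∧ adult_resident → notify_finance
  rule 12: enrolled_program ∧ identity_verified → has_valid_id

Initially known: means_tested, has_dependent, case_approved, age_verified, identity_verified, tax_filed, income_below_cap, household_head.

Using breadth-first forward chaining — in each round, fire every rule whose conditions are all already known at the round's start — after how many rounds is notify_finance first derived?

4

[1] rule 1 [means_tested ∧ case_approved → application_complete]; rule 3 [income_below_cap → citizen]; rule 4 [age_verified ∧ has_dependent → adult_resident]; rule 6 [identity_verified → over_18]; rule 7 [household_head → enrolled_program]. ⇒ new: application_complete, citizen, adult_resident, over_18, enrolled_program.
[2] rule 9 [application_complete ∧ enrolled_program → renewal_due]; rule 12 [enrolled_program ∧ identity_verified → has_valid_id]. ⇒ new: renewal_due, has_valid_id.
[3] rule 5 [renewal_due ∧ age_verified → address_verified]. ⇒ new: address_verified.
[4] rule 11 [address_verified ∧ adult_resident → notify_finance]. ⇒ new: notify_finance.
notify_finance first appears in round 4.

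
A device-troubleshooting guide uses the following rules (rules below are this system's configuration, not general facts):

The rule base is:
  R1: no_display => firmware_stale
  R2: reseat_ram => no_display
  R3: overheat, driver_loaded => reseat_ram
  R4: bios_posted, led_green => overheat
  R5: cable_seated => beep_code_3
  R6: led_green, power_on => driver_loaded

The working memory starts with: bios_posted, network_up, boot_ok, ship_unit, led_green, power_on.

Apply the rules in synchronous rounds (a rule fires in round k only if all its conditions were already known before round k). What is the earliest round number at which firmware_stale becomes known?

Round 1: R4 [bios_posted, led_green => overheat]; R6 [led_green, power_on => driver_loaded]. Adds overheat, driver_loaded.
Round 2: R3 [overheat, driver_loaded => reseat_ram]. Adds reseat_ram.
Round 3: R2 [reseat_ram => no_display]. Adds no_display.
Round 4: R1 [no_display => firmware_stale]. Adds firmware_stale.
firmware_stale first appears in round 4.

4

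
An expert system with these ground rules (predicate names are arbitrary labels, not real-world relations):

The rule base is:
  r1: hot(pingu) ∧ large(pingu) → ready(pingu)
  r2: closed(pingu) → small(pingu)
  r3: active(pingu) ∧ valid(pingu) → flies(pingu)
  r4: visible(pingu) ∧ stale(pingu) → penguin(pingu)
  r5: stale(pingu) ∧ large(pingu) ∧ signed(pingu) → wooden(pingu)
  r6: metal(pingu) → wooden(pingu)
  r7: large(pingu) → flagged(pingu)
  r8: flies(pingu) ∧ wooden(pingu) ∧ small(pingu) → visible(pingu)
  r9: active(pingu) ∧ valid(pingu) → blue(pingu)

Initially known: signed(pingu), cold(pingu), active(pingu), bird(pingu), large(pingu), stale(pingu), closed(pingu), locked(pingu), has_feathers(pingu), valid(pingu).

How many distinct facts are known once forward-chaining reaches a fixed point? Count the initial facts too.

Round 1: r2 [closed(pingu) → small(pingu)]; r3 [active(pingu) ∧ valid(pingu) → flies(pingu)]; r5 [stale(pingu) ∧ large(pingu) ∧ signed(pingu) → wooden(pingu)]; r7 [large(pingu) → flagged(pingu)]; r9 [active(pingu) ∧ valid(pingu) → blue(pingu)]. Adds small(pingu), flies(pingu), wooden(pingu), flagged(pingu), blue(pingu).
Round 2: r8 [flies(pingu) ∧ wooden(pingu) ∧ small(pingu) → visible(pingu)]. Adds visible(pingu).
Round 3: r4 [visible(pingu) ∧ stale(pingu) → penguin(pingu)]. Adds penguin(pingu).
Closure: {active(pingu), bird(pingu), blue(pingu), closed(pingu), cold(pingu), flagged(pingu), flies(pingu), has_feathers(pingu), large(pingu), locked(pingu), penguin(pingu), signed(pingu), small(pingu), stale(pingu), valid(pingu), visible(pingu), wooden(pingu)} — 17 facts.

17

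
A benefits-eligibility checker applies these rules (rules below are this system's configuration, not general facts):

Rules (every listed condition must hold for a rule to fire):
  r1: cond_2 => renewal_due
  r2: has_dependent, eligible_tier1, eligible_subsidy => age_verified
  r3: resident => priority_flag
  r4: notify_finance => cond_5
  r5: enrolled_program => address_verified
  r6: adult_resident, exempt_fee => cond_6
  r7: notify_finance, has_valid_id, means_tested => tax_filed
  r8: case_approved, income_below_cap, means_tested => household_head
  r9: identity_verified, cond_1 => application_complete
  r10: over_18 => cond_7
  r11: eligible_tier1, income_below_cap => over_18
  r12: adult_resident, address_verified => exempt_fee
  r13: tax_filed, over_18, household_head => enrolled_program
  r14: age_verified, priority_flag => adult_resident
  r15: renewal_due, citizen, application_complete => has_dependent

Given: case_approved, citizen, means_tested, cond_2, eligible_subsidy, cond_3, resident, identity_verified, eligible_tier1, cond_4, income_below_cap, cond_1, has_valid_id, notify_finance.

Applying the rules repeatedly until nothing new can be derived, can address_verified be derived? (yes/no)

yes

Round 1: r1 [cond_2 => renewal_due]; r3 [resident => priority_flag]; r4 [notify_finance => cond_5]; r7 [notify_finance, has_valid_id, means_tested => tax_filed]; r8 [case_approved, income_below_cap, means_tested => household_head]; r9 [identity_verified, cond_1 => application_complete]; r11 [eligible_tier1, income_below_cap => over_18]. Adds renewal_due, priority_flag, cond_5, tax_filed, household_head, application_complete, over_18.
Round 2: r10 [over_18 => cond_7]; r13 [tax_filed, over_18, household_head => enrolled_program]; r15 [renewal_due, citizen, application_complete => has_dependent]. Adds cond_7, enrolled_program, has_dependent.
Round 3: r2 [has_dependent, eligible_tier1, eligible_subsidy => age_verified]; r5 [enrolled_program => address_verified]. Adds age_verified, address_verified.
Round 4: r14 [age_verified, priority_flag => adult_resident]. Adds adult_resident.
Round 5: r12 [adult_resident, address_verified => exempt_fee]. Adds exempt_fee.
Round 6: r6 [adult_resident, exempt_fee => cond_6]. Adds cond_6.
address_verified appears in round 3, so it is derivable.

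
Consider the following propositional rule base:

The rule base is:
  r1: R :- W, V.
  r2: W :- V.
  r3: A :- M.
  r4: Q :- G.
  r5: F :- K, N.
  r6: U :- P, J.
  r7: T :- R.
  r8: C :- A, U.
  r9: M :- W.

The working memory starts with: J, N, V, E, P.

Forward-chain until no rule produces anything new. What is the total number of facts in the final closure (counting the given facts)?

Round 1: r2 [W :- V.]; r6 [U :- P, J.]. Adds W, U.
Round 2: r1 [R :- W, V.]; r9 [M :- W.]. Adds R, M.
Round 3: r3 [A :- M.]; r7 [T :- R.]. Adds A, T.
Round 4: r8 [C :- A, U.]. Adds C.
Closure: {A, C, E, J, M, N, P, R, T, U, V, W} — 12 facts.

12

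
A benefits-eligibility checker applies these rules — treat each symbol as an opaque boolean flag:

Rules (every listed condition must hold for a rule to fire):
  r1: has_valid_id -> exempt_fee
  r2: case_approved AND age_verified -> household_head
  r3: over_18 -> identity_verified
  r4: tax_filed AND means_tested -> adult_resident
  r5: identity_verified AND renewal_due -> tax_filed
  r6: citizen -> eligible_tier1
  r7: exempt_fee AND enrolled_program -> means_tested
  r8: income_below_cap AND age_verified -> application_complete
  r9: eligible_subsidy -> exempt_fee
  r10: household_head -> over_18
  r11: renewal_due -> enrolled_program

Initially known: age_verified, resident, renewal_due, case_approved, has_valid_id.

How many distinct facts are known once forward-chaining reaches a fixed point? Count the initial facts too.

13

Round 1: r1 [has_valid_id -> exempt_fee]; r2 [case_approved AND age_verified -> household_head]; r11 [renewal_due -> enrolled_program]. Adds exempt_fee, household_head, enrolled_program.
Round 2: r7 [exempt_fee AND enrolled_program -> means_tested]; r10 [household_head -> over_18]. Adds means_tested, over_18.
Round 3: r3 [over_18 -> identity_verified]. Adds identity_verified.
Round 4: r5 [identity_verified AND renewal_due -> tax_filed]. Adds tax_filed.
Round 5: r4 [tax_filed AND means_tested -> adult_resident]. Adds adult_resident.
Closure: {adult_resident, age_verified, case_approved, enrolled_program, exempt_fee, has_valid_id, household_head, identity_verified, means_tested, over_18, renewal_due, resident, tax_filed} — 13 facts.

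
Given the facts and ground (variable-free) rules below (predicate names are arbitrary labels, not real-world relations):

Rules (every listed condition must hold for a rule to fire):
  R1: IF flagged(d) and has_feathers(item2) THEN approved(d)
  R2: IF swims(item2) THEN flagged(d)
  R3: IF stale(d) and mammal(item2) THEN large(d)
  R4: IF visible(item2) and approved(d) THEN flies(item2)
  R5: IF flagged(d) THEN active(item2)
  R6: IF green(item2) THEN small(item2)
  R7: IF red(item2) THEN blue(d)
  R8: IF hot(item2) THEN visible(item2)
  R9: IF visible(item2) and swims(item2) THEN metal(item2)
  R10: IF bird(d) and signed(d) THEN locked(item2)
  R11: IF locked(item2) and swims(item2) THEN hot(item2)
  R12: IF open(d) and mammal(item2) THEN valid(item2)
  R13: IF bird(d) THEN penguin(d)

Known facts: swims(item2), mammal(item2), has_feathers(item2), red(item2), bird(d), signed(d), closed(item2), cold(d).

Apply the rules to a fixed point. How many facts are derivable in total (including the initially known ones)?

Round 1: R2 [IF swims(item2) THEN flagged(d)]; R7 [IF red(item2) THEN blue(d)]; R10 [IF bird(d) and signed(d) THEN locked(item2)]; R13 [IF bird(d) THEN penguin(d)]. Adds flagged(d), blue(d), locked(item2), penguin(d).
Round 2: R1 [IF flagged(d) and has_feathers(item2) THEN approved(d)]; R5 [IF flagged(d) THEN active(item2)]; R11 [IF locked(item2) and swims(item2) THEN hot(item2)]. Adds approved(d), active(item2), hot(item2).
Round 3: R8 [IF hot(item2) THEN visible(item2)]. Adds visible(item2).
Round 4: R4 [IF visible(item2) and approved(d) THEN flies(item2)]; R9 [IF visible(item2) and swims(item2) THEN metal(item2)]. Adds flies(item2), metal(item2).
Closure: {active(item2), approved(d), bird(d), blue(d), closed(item2), cold(d), flagged(d), flies(item2), has_feathers(item2), hot(item2), locked(item2), mammal(item2), metal(item2), penguin(d), red(item2), signed(d), swims(item2), visible(item2)} — 18 facts.

18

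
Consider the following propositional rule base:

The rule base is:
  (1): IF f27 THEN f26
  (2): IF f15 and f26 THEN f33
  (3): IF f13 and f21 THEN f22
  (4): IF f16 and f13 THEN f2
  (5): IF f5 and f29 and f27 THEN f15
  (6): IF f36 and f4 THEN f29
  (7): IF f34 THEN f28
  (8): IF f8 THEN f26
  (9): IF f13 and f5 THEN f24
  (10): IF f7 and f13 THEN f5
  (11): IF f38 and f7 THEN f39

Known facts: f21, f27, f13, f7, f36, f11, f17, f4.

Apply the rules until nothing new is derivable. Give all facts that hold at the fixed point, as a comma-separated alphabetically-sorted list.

f11, f13, f15, f17, f21, f22, f24, f26, f27, f29, f33, f36, f4, f5, f7

Round 1 — (1), (3), (6), (10), derive f26, f22, f29, f5.
Round 2 — (5), (9), derive f15, f24.
Round 3 — (2), derive f33.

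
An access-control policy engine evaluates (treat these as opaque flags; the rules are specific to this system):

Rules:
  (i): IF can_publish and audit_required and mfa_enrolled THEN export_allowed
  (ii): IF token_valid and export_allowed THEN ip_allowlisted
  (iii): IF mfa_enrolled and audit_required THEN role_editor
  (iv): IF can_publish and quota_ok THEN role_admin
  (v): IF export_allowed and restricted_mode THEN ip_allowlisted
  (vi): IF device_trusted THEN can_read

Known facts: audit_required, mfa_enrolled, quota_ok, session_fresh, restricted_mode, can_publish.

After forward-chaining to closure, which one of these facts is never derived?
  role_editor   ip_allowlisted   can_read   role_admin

Round 1: (i) [IF can_publish and audit_required and mfa_enrolled THEN export_allowed]; (iii) [IF mfa_enrolled and audit_required THEN role_editor]; (iv) [IF can_publish and quota_ok THEN role_admin]. Adds export_allowed, role_editor, role_admin.
Round 2: (v) [IF export_allowed and restricted_mode THEN ip_allowlisted]. Adds ip_allowlisted.
Derived: role_admin (round 1), role_editor (round 1), ip_allowlisted (round 2). can_read never appears in any round.

can_read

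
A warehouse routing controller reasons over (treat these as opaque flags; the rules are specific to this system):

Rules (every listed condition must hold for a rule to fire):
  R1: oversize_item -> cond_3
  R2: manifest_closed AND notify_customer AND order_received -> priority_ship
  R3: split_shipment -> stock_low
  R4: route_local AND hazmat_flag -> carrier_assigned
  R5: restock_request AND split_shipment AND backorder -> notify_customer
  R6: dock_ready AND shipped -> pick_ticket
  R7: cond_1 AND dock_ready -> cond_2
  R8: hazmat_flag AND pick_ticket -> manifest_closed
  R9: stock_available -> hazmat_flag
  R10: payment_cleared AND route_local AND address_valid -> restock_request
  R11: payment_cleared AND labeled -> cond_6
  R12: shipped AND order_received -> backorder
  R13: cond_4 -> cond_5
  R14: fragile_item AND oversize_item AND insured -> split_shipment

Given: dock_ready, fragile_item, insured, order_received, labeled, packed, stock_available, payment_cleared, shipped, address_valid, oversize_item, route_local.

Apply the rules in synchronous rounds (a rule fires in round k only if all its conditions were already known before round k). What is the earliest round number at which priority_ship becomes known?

Round 1: R1 [oversize_item -> cond_3]; R6 [dock_ready AND shipped -> pick_ticket]; R9 [stock_available -> hazmat_flag]; R10 [payment_cleared AND route_local AND address_valid -> restock_request]; R11 [payment_cleared AND labeled -> cond_6]; R12 [shipped AND order_received -> backorder]; R14 [fragile_item AND oversize_item AND insured -> split_shipment]. Adds cond_3, pick_ticket, hazmat_flag, restock_request, cond_6, backorder, split_shipment.
Round 2: R3 [split_shipment -> stock_low]; R4 [route_local AND hazmat_flag -> carrier_assigned]; R5 [restock_request AND split_shipment AND backorder -> notify_customer]; R8 [hazmat_flag AND pick_ticket -> manifest_closed]. Adds stock_low, carrier_assigned, notify_customer, manifest_closed.
Round 3: R2 [manifest_closed AND notify_customer AND order_received -> priority_ship]. Adds priority_ship.
priority_ship first appears in round 3.

3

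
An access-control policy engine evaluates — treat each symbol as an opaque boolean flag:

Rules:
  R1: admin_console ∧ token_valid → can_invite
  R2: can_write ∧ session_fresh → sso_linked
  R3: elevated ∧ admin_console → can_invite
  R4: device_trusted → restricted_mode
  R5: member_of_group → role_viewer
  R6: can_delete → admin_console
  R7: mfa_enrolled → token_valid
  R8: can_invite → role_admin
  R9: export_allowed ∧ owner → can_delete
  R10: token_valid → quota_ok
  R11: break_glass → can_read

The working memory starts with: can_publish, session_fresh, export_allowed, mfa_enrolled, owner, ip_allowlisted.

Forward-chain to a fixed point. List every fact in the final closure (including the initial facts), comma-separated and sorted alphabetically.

admin_console, can_delete, can_invite, can_publish, export_allowed, ip_allowlisted, mfa_enrolled, owner, quota_ok, role_admin, session_fresh, token_valid

[1] R7 [mfa_enrolled → token_valid]; R9 [export_allowed ∧ owner → can_delete]. ⇒ new: token_valid, can_delete.
[2] R6 [can_delete → admin_console]; R10 [token_valid → quota_ok]. ⇒ new: admin_console, quota_ok.
[3] R1 [admin_console ∧ token_valid → can_invite]. ⇒ new: can_invite.
[4] R8 [can_invite → role_admin]. ⇒ new: role_admin.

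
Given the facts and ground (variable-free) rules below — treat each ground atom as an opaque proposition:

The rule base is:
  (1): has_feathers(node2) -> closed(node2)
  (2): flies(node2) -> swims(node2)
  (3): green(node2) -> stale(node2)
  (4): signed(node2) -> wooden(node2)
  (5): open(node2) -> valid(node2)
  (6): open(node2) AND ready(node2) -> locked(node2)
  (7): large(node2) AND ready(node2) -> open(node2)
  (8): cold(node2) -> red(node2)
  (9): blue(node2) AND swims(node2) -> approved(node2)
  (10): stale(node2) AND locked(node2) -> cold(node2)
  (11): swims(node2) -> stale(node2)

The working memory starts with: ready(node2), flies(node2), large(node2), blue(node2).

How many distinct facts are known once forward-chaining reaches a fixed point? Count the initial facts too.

12

Round 1 fires (2), (7), giving swims(node2), open(node2).
Round 2 fires (5), (6), (9), (11), giving valid(node2), locked(node2), approved(node2), stale(node2).
Round 3 fires (10), giving cold(node2).
Round 4 fires (8), giving red(node2).
Closure: {approved(node2), blue(node2), cold(node2), flies(node2), large(node2), locked(node2), open(node2), ready(node2), red(node2), stale(node2), swims(node2), valid(node2)} — 12 facts.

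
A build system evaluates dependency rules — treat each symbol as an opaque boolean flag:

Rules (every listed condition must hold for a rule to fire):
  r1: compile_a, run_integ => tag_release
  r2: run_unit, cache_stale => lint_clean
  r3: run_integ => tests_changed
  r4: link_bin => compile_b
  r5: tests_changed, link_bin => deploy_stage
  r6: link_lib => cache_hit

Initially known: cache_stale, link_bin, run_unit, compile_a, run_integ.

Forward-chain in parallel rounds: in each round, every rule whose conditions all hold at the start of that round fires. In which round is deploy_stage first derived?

Round 1 fires r1, r2, r3, r4, giving tag_release, lint_clean, tests_changed, compile_b.
Round 2 fires r5, giving deploy_stage.
deploy_stage first appears in round 2.

2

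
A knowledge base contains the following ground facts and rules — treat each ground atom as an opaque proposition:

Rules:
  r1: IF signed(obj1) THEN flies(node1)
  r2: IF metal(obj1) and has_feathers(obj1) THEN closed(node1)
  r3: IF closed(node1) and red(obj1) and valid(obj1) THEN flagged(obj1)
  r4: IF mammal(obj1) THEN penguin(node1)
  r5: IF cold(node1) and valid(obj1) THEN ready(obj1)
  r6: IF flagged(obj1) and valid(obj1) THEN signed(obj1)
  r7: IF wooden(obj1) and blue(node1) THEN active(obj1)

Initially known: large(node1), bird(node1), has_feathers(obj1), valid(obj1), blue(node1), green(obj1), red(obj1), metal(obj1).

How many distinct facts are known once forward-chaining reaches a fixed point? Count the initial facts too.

12

Round 1 fires r2, giving closed(node1).
Round 2 fires r3, giving flagged(obj1).
Round 3 fires r6, giving signed(obj1).
Round 4 fires r1, giving flies(node1).
Closure: {bird(node1), blue(node1), closed(node1), flagged(obj1), flies(node1), green(obj1), has_feathers(obj1), large(node1), metal(obj1), red(obj1), signed(obj1), valid(obj1)} — 12 facts.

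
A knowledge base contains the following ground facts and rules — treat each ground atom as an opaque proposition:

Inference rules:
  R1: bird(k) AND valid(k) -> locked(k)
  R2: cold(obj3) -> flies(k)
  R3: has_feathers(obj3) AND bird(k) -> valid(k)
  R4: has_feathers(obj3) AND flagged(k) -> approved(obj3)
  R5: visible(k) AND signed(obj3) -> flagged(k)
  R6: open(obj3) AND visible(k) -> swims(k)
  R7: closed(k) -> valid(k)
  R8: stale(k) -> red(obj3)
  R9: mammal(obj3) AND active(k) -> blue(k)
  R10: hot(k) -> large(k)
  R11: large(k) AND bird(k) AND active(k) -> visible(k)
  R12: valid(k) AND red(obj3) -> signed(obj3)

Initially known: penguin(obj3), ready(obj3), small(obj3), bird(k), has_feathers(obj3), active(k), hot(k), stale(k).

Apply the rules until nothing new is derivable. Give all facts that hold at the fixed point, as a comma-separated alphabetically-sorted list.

Round 1: R3 [has_feathers(obj3) AND bird(k) -> valid(k)]; R8 [stale(k) -> red(obj3)]; R10 [hot(k) -> large(k)]. New: valid(k), red(obj3), large(k).
Round 2: R1 [bird(k) AND valid(k) -> locked(k)]; R11 [large(k) AND bird(k) AND active(k) -> visible(k)]; R12 [valid(k) AND red(obj3) -> signed(obj3)]. New: locked(k), visible(k), signed(obj3).
Round 3: R5 [visible(k) AND signed(obj3) -> flagged(k)]. New: flagged(k).
Round 4: R4 [has_feathers(obj3) AND flagged(k) -> approved(obj3)]. New: approved(obj3).

active(k), approved(obj3), bird(k), flagged(k), has_feathers(obj3), hot(k), large(k), locked(k), penguin(obj3), ready(obj3), red(obj3), signed(obj3), small(obj3), stale(k), valid(k), visible(k)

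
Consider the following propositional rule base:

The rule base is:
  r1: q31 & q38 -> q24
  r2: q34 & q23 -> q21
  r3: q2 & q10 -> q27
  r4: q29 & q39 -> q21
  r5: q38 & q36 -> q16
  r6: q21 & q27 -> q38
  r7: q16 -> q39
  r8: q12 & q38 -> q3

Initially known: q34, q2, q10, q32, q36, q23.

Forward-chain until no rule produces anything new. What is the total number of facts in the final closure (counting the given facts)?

Round 1: r2 [q34 & q23 -> q21]; r3 [q2 & q10 -> q27]. Adds q21, q27.
Round 2: r6 [q21 & q27 -> q38]. Adds q38.
Round 3: r5 [q38 & q36 -> q16]. Adds q16.
Round 4: r7 [q16 -> q39]. Adds q39.
Closure: {q10, q16, q2, q21, q23, q27, q32, q34, q36, q38, q39} — 11 facts.

11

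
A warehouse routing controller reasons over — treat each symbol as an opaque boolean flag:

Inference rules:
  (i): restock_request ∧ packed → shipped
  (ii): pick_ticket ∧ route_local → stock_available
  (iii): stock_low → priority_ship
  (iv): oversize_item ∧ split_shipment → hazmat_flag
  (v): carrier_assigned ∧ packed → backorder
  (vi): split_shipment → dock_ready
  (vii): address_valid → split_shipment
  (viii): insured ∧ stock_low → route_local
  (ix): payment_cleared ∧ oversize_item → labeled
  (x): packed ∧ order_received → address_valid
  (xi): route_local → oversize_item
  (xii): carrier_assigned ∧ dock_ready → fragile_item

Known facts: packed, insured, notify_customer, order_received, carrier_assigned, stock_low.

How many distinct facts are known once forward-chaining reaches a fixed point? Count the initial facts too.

15

Round 1 — (iii), (v), (viii), (x), derive priority_ship, backorder, route_local, address_valid.
Round 2 — (vii), (xi), derive split_shipment, oversize_item.
Round 3 — (iv), (vi), derive hazmat_flag, dock_ready.
Round 4 — (xii), derive fragile_item.
Closure: {address_valid, backorder, carrier_assigned, dock_ready, fragile_item, hazmat_flag, insured, notify_customer, order_received, oversize_item, packed, priority_ship, route_local, split_shipment, stock_low} — 15 facts.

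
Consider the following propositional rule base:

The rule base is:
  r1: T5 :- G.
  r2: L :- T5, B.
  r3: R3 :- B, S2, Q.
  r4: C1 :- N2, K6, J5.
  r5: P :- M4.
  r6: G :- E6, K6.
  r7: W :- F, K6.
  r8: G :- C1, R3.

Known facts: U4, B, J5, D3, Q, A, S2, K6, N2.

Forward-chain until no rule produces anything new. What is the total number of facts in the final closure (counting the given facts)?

14

[1] r3 [R3 :- B, S2, Q.]; r4 [C1 :- N2, K6, J5.]. ⇒ new: R3, C1.
[2] r8 [G :- C1, R3.]. ⇒ new: G.
[3] r1 [T5 :- G.]. ⇒ new: T5.
[4] r2 [L :- T5, B.]. ⇒ new: L.
Closure: {A, B, C1, D3, G, J5, K6, L, N2, Q, R3, S2, T5, U4} — 14 facts.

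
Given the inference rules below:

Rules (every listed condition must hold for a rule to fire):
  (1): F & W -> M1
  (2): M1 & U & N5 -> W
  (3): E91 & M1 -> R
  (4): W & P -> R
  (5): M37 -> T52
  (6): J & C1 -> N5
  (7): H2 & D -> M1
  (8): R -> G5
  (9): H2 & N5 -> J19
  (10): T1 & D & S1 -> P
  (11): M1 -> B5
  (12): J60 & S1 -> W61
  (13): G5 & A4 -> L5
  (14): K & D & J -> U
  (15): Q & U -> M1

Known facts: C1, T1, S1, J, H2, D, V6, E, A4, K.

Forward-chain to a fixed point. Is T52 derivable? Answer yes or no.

[1] (6) [J & C1 -> N5]; (7) [H2 & D -> M1]; (10) [T1 & D & S1 -> P]; (14) [K & D & J -> U]. ⇒ new: N5, M1, P, U.
[2] (2) [M1 & U & N5 -> W]; (9) [H2 & N5 -> J19]; (11) [M1 -> B5]. ⇒ new: W, J19, B5.
[3] (4) [W & P -> R]. ⇒ new: R.
[4] (8) [R -> G5]. ⇒ new: G5.
[5] (13) [G5 & A4 -> L5]. ⇒ new: L5.
Fixed point reached. T52 is concluded only by (5); (5) needs M37 (never derived).

no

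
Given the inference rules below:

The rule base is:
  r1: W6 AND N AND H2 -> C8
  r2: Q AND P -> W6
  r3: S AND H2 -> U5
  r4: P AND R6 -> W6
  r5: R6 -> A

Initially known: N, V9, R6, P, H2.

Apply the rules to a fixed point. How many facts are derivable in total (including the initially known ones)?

[1] r4 [P AND R6 -> W6]; r5 [R6 -> A]. ⇒ new: W6, A.
[2] r1 [W6 AND N AND H2 -> C8]. ⇒ new: C8.
Closure: {A, C8, H2, N, P, R6, V9, W6} — 8 facts.

8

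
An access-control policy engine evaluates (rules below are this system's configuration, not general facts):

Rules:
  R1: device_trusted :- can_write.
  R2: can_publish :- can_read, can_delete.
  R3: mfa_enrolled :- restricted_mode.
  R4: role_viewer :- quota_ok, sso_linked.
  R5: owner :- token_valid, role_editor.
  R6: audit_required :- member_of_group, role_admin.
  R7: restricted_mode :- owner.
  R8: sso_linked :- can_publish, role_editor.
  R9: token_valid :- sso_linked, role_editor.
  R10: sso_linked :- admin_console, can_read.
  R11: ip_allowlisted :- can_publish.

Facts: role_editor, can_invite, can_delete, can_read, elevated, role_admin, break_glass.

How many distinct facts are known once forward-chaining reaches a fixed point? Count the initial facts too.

Round 1: R2 [can_publish :- can_read, can_delete.]. New: can_publish.
Round 2: R8 [sso_linked :- can_publish, role_editor.]; R11 [ip_allowlisted :- can_publish.]. New: sso_linked, ip_allowlisted.
Round 3: R9 [token_valid :- sso_linked, role_editor.]. New: token_valid.
Round 4: R5 [owner :- token_valid, role_editor.]. New: owner.
Round 5: R7 [restricted_mode :- owner.]. New: restricted_mode.
Round 6: R3 [mfa_enrolled :- restricted_mode.]. New: mfa_enrolled.
Closure: {break_glass, can_delete, can_invite, can_publish, can_read, elevated, ip_allowlisted, mfa_enrolled, owner, restricted_mode, role_admin, role_editor, sso_linked, token_valid} — 14 facts.

14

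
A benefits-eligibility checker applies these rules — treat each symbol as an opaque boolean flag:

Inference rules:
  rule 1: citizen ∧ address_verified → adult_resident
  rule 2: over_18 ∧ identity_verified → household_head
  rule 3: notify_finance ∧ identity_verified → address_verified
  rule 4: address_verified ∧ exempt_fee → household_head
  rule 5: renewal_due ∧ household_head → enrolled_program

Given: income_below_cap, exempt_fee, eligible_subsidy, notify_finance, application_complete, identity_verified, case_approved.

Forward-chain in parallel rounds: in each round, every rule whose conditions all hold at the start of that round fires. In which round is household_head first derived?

[1] rule 3 [notify_finance ∧ identity_verified → address_verified]. ⇒ new: address_verified.
[2] rule 4 [address_verified ∧ exempt_fee → household_head]. ⇒ new: household_head.
household_head first appears in round 2.

2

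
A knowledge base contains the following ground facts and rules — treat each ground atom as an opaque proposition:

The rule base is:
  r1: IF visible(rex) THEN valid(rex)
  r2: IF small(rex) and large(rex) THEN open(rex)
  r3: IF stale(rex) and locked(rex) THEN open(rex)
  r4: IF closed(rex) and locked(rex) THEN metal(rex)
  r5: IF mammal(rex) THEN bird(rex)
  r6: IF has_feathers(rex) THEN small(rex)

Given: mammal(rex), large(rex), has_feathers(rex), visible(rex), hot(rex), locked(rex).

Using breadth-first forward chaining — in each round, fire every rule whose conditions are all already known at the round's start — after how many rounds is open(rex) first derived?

2

[1] r1 [IF visible(rex) THEN valid(rex)]; r5 [IF mammal(rex) THEN bird(rex)]; r6 [IF has_feathers(rex) THEN small(rex)]. ⇒ new: valid(rex), bird(rex), small(rex).
[2] r2 [IF small(rex) and large(rex) THEN open(rex)]. ⇒ new: open(rex).
open(rex) first appears in round 2.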